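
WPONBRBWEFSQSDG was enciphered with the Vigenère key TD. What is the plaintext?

DMVKIOITLCZNZAN

Repeat the key across the ciphertext: TDTDTDTDTDTDTDT
W(22)−T(19): 3 → D
P(15)−D(3): 12 → M
O(14)−T(19): -5≡21 → V
N(13)−D(3): 10 → K
B(1)−T(19): -18≡8 → I
R(17)−D(3): 14 → O
B(1)−T(19): -18≡8 → I
W(22)−D(3): 19 → T
E(4)−T(19): -15≡11 → L
F(5)−D(3): 2 → C
S(18)−T(19): -1≡25 → Z
Q(16)−D(3): 13 → N
S(18)−T(19): -1≡25 → Z
D(3)−D(3): 0 → A
G(6)−T(19): -13≡13 → N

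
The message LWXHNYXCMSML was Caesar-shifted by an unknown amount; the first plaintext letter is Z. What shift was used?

12

From the crib: L(11)−Z(25)=-14≡12, so the shift is 12.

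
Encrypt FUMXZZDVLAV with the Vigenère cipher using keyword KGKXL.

PAWUKJJFILF

Repeat the key across the message: KGKXLKGKXLK
F(5)+K(10): 15 → P
U(20)+G(6): 26≡0 → A
M(12)+K(10): 22 → W
X(23)+X(23): 46≡20 → U
Z(25)+L(11): 36≡10 → K
Z(25)+K(10): 35≡9 → J
D(3)+G(6): 9 → J
V(21)+K(10): 31≡5 → F
L(11)+X(23): 34≡8 → I
A(0)+L(11): 11 → L
V(21)+K(10): 31≡5 → F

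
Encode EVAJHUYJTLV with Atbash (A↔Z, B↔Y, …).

VEZQSFBQGOE

E(4) → V(21)
V(21) → E(4)
A(0) → Z(25)
J(9) → Q(16)
H(7) → S(18)
U(20) → F(5)
Y(24) → B(1)
J(9) → Q(16)
T(19) → G(6)
L(11) → O(14)
V(21) → E(4)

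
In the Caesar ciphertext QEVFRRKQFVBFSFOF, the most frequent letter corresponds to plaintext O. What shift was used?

17

The most frequent ciphertext letter is F (appears 5 times).
F is position 5; O is position 14.
Shift = -9≡17.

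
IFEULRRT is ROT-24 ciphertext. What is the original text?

I(8): 8−24=-16≡10 → K
F(5): 5−24=-19≡7 → H
E(4): 4−24=-20≡6 → G
U(20): 20−24=-4≡22 → W
L(11): 11−24=-13≡13 → N
R(17): 17−24=-7≡19 → T
R(17): 17−24=-7≡19 → T
T(19): 19−24=-5≡21 → V

KHGWNTTV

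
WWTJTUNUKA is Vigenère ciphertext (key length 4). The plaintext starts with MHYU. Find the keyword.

KPVP

Subtract each crib letter from the matching ciphertext letter (mod 26):
W(22)−M(12)=10 → K
W(22)−H(7)=15 → P
T(19)−Y(24)=-5≡21 → V
J(9)−U(20)=-11≡15 → P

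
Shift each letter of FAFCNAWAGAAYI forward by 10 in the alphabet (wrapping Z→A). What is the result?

F(5): 5+10=15 → P
A(0): 0+10=10 → K
F(5): 5+10=15 → P
C(2): 2+10=12 → M
N(13): 13+10=23 → X
A(0): 0+10=10 → K
W(22): 22+10=32≡6 → G
A(0): 0+10=10 → K
G(6): 6+10=16 → Q
A(0): 0+10=10 → K
A(0): 0+10=10 → K
Y(24): 24+10=34≡8 → I
I(8): 8+10=18 → S

PKPMXKGKQKKIS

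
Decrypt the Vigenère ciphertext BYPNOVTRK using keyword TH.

IRWGVOAKR

Repeat the key across the ciphertext: THTHTHTHT
B(1)−T(19): -18≡8 → I
Y(24)−H(7): 17 → R
P(15)−T(19): -4≡22 → W
N(13)−H(7): 6 → G
O(14)−T(19): -5≡21 → V
V(21)−H(7): 14 → O
T(19)−T(19): 0 → A
R(17)−H(7): 10 → K
K(10)−T(19): -9≡17 → R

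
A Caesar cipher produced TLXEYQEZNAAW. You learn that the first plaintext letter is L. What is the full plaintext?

LDPWQIWRFSSO

From the crib: T(19)−L(11)=8, so the shift is 8.
Subtract 8 from each ciphertext letter:
T(19): 19−8=11 → L
L(11): 11−8=3 → D
X(23): 23−8=15 → P
E(4): 4−8=-4≡22 → W
Y(24): 24−8=16 → Q
Q(16): 16−8=8 → I
E(4): 4−8=-4≡22 → W
Z(25): 25−8=17 → R
N(13): 13−8=5 → F
A(0): 0−8=-8≡18 → S
A(0): 0−8=-8≡18 → S
W(22): 22−8=14 → O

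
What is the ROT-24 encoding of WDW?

W(22): 22+24=46≡20 → U
D(3): 3+24=27≡1 → B
W(22): 22+24=46≡20 → U

UBU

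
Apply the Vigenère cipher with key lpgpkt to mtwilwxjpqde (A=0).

Repeat the key across the message: lpgpktlpgpkt
m(12)+l(11): 23 → x
t(19)+p(15): 34≡8 → i
w(22)+g(6): 28≡2 → c
i(8)+p(15): 23 → x
l(11)+k(10): 21 → v
w(22)+t(19): 41≡15 → p
x(23)+l(11): 34≡8 → i
j(9)+p(15): 24 → y
p(15)+g(6): 21 → v
q(16)+p(15): 31≡5 → f
d(3)+k(10): 13 → n
e(4)+t(19): 23 → x

xicxvpiyvfnx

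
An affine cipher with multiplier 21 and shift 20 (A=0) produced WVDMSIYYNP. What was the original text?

The inverse of 21 mod 26 is 5, since 21·5=105≡1. Apply D(y)=5·(y−20) mod 26:
W(22): 5·(22−20)=10 → K
V(21): 5·(21−20)=5 → F
D(3): 5·(3−20)=-85≡19 → T
M(12): 5·(12−20)=-40≡12 → M
S(18): 5·(18−20)=-10≡16 → Q
I(8): 5·(8−20)=-60≡18 → S
Y(24): 5·(24−20)=20 → U
Y(24): 5·(24−20)=20 → U
N(13): 5·(13−20)=-35≡17 → R
P(15): 5·(15−20)=-25≡1 → B

KFTMQSUURB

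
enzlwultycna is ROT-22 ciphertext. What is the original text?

irdpaypxcgre

e(4): 4−22=-18≡8 → i
n(13): 13−22=-9≡17 → r
z(25): 25−22=3 → d
l(11): 11−22=-11≡15 → p
w(22): 22−22=0 → a
u(20): 20−22=-2≡24 → y
l(11): 11−22=-11≡15 → p
t(19): 19−22=-3≡23 → x
y(24): 24−22=2 → c
c(2): 2−22=-20≡6 → g
n(13): 13−22=-9≡17 → r
a(0): 0−22=-22≡4 → e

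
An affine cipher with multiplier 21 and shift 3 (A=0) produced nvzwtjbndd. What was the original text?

ymgrceqyaa

The inverse of 21 mod 26 is 5, since 21·5=105≡1. Apply D(y)=5·(y−3) mod 26:
n(13): 5·(13−3)=50≡24 → y
v(21): 5·(21−3)=90≡12 → m
z(25): 5·(25−3)=110≡6 → g
w(22): 5·(22−3)=95≡17 → r
t(19): 5·(19−3)=80≡2 → c
j(9): 5·(9−3)=30≡4 → e
b(1): 5·(1−3)=-10≡16 → q
n(13): 5·(13−3)=50≡24 → y
d(3): 5·(3−3)=0 → a
d(3): 5·(3−3)=0 → a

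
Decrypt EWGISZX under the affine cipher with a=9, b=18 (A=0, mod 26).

The inverse of 9 mod 26 is 3, since 9·3=27≡1. Apply D(y)=3·(y−18) mod 26:
E(4): 3·(4−18)=-42≡10 → K
W(22): 3·(22−18)=12 → M
G(6): 3·(6−18)=-36≡16 → Q
I(8): 3·(8−18)=-30≡22 → W
S(18): 3·(18−18)=0 → A
Z(25): 3·(25−18)=21 → V
X(23): 3·(23−18)=15 → P

KMQWAVP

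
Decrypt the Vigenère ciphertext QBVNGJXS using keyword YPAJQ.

SMVEQLIS

Repeat the key across the ciphertext: YPAJQYPA
Q(16)−Y(24): -8≡18 → S
B(1)−P(15): -14≡12 → M
V(21)−A(0): 21 → V
N(13)−J(9): 4 → E
G(6)−Q(16): -10≡16 → Q
J(9)−Y(24): -15≡11 → L
X(23)−P(15): 8 → I
S(18)−A(0): 18 → S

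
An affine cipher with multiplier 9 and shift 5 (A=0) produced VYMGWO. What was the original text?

WFVDZB

The inverse of 9 mod 26 is 3, since 9·3=27≡1. Apply D(y)=3·(y−5) mod 26:
V(21): 3·(21−5)=48≡22 → W
Y(24): 3·(24−5)=57≡5 → F
M(12): 3·(12−5)=21 → V
G(6): 3·(6−5)=3 → D
W(22): 3·(22−5)=51≡25 → Z
O(14): 3·(14−5)=27≡1 → B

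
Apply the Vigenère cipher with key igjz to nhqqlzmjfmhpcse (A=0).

Repeat the key across the message: igjzigjzigjzigj
n(13)+i(8): 21 → v
h(7)+g(6): 13 → n
q(16)+j(9): 25 → z
q(16)+z(25): 41≡15 → p
l(11)+i(8): 19 → t
z(25)+g(6): 31≡5 → f
m(12)+j(9): 21 → v
j(9)+z(25): 34≡8 → i
f(5)+i(8): 13 → n
m(12)+g(6): 18 → s
h(7)+j(9): 16 → q
p(15)+z(25): 40≡14 → o
c(2)+i(8): 10 → k
s(18)+g(6): 24 → y
e(4)+j(9): 13 → n

vnzptfvinsqokyn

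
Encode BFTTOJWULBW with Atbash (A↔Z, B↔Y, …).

YUGGLQDFOYD

B(1) → Y(24)
F(5) → U(20)
T(19) → G(6)
T(19) → G(6)
O(14) → L(11)
J(9) → Q(16)
W(22) → D(3)
U(20) → F(5)
L(11) → O(14)
B(1) → Y(24)
W(22) → D(3)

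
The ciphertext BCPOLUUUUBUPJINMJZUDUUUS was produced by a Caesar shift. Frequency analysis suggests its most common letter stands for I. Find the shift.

The most frequent ciphertext letter is U (appears 9 times).
U is position 20; I is position 8.
Shift = 12.

12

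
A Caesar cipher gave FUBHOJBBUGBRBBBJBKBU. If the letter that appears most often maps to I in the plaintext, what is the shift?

The most frequent ciphertext letter is B (appears 9 times).
B is position 1; I is position 8.
Shift = -7≡19.

19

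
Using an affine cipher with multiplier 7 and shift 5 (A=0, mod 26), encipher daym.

afrl

d(3): 7·3+5=26≡0 → a
a(0): 7·0+5=5 → f
y(24): 7·24+5=173≡17 → r
m(12): 7·12+5=89≡11 → l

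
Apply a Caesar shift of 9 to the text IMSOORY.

I(8): 8+9=17 → R
M(12): 12+9=21 → V
S(18): 18+9=27≡1 → B
O(14): 14+9=23 → X
O(14): 14+9=23 → X
R(17): 17+9=26≡0 → A
Y(24): 24+9=33≡7 → H

RVBXXAH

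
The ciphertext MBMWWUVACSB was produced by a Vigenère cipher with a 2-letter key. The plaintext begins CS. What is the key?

Subtract each crib letter from the matching ciphertext letter (mod 26):
M(12)−C(2)=10 → K
B(1)−S(18)=-17≡9 → J

KJ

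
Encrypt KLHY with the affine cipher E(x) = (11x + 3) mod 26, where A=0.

JUCH

K(10): 11·10+3=113≡9 → J
L(11): 11·11+3=124≡20 → U
H(7): 11·7+3=80≡2 → C
Y(24): 11·24+3=267≡7 → H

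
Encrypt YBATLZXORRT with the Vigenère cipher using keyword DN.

BODGOMABUEW

Repeat the key across the message: DNDNDNDNDND
Y(24)+D(3): 27≡1 → B
B(1)+N(13): 14 → O
A(0)+D(3): 3 → D
T(19)+N(13): 32≡6 → G
L(11)+D(3): 14 → O
Z(25)+N(13): 38≡12 → M
X(23)+D(3): 26≡0 → A
O(14)+N(13): 27≡1 → B
R(17)+D(3): 20 → U
R(17)+N(13): 30≡4 → E
T(19)+D(3): 22 → W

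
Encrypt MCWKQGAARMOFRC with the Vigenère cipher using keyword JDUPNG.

Repeat the key across the message: JDUPNGJDUPNGJD
M(12)+J(9): 21 → V
C(2)+D(3): 5 → F
W(22)+U(20): 42≡16 → Q
K(10)+P(15): 25 → Z
Q(16)+N(13): 29≡3 → D
G(6)+G(6): 12 → M
A(0)+J(9): 9 → J
A(0)+D(3): 3 → D
R(17)+U(20): 37≡11 → L
M(12)+P(15): 27≡1 → B
O(14)+N(13): 27≡1 → B
F(5)+G(6): 11 → L
R(17)+J(9): 26≡0 → A
C(2)+D(3): 5 → F

VFQZDMJDLBBLAF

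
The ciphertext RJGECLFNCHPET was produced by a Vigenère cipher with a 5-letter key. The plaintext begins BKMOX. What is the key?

Subtract each crib letter from the matching ciphertext letter (mod 26):
R(17)−B(1)=16 → Q
J(9)−K(10)=-1≡25 → Z
G(6)−M(12)=-6≡20 → U
E(4)−O(14)=-10≡16 → Q
C(2)−X(23)=-21≡5 → F

QZUQF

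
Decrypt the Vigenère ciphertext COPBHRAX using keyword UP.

IZVMNCGI

Repeat the key across the ciphertext: UPUPUPUP
C(2)−U(20): -18≡8 → I
O(14)−P(15): -1≡25 → Z
P(15)−U(20): -5≡21 → V
B(1)−P(15): -14≡12 → M
H(7)−U(20): -13≡13 → N
R(17)−P(15): 2 → C
A(0)−U(20): -20≡6 → G
X(23)−P(15): 8 → I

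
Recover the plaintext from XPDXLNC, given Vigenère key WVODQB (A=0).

Repeat the key across the ciphertext: WVODQBW
X(23)−W(22): 1 → B
P(15)−V(21): -6≡20 → U
D(3)−O(14): -11≡15 → P
X(23)−D(3): 20 → U
L(11)−Q(16): -5≡21 → V
N(13)−B(1): 12 → M
C(2)−W(22): -20≡6 → G

BUPUVMG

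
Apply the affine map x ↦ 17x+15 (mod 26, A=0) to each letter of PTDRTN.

KAOSAC

P(15): 17·15+15=270≡10 → K
T(19): 17·19+15=338≡0 → A
D(3): 17·3+15=66≡14 → O
R(17): 17·17+15=304≡18 → S
T(19): 17·19+15=338≡0 → A
N(13): 17·13+15=236≡2 → C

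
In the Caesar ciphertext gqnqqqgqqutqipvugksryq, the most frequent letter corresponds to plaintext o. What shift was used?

2

The most frequent ciphertext letter is q (appears 8 times).
q is position 16; o is position 14.
Shift = 2.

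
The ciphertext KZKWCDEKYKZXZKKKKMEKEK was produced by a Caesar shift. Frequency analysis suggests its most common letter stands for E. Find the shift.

The most frequent ciphertext letter is K (appears 10 times).
K is position 10; E is position 4.
Shift = 6.

6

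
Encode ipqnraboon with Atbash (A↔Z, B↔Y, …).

rkjmizyllm

i(8) → r(17)
p(15) → k(10)
q(16) → j(9)
n(13) → m(12)
r(17) → i(8)
a(0) → z(25)
b(1) → y(24)
o(14) → l(11)
o(14) → l(11)
n(13) → m(12)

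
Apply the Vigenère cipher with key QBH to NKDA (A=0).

Repeat the key across the message: QBHQ
N(13)+Q(16): 29≡3 → D
K(10)+B(1): 11 → L
D(3)+H(7): 10 → K
A(0)+Q(16): 16 → Q

DLKQ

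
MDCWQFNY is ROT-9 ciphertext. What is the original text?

M(12): 12−9=3 → D
D(3): 3−9=-6≡20 → U
C(2): 2−9=-7≡19 → T
W(22): 22−9=13 → N
Q(16): 16−9=7 → H
F(5): 5−9=-4≡22 → W
N(13): 13−9=4 → E
Y(24): 24−9=15 → P

DUTNHWEP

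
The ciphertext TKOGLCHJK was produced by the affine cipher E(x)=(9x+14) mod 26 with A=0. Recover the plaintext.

The inverse of 9 mod 26 is 3, since 9·3=27≡1. Apply D(y)=3·(y−14) mod 26:
T(19): 3·(19−14)=15 → P
K(10): 3·(10−14)=-12≡14 → O
O(14): 3·(14−14)=0 → A
G(6): 3·(6−14)=-24≡2 → C
L(11): 3·(11−14)=-9≡17 → R
C(2): 3·(2−14)=-36≡16 → Q
H(7): 3·(7−14)=-21≡5 → F
J(9): 3·(9−14)=-15≡11 → L
K(10): 3·(10−14)=-12≡14 → O

POACRQFLO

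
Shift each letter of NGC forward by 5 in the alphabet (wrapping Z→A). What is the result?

N(13): 13+5=18 → S
G(6): 6+5=11 → L
C(2): 2+5=7 → H

SLH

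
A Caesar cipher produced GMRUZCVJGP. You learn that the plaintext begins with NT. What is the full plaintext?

From the crib: G(6)−N(13)=-7≡19, so the shift is 19.
Subtract 19 from each ciphertext letter:
G(6): 6−19=-13≡13 → N
M(12): 12−19=-7≡19 → T
R(17): 17−19=-2≡24 → Y
U(20): 20−19=1 → B
Z(25): 25−19=6 → G
C(2): 2−19=-17≡9 → J
V(21): 21−19=2 → C
J(9): 9−19=-10≡16 → Q
G(6): 6−19=-13≡13 → N
P(15): 15−19=-4≡22 → W

NTYBGJCQNW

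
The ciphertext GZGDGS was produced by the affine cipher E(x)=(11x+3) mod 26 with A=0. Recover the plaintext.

The inverse of 11 mod 26 is 19, since 11·19=209≡1. Apply D(y)=19·(y−3) mod 26:
G(6): 19·(6−3)=57≡5 → F
Z(25): 19·(25−3)=418≡2 → C
G(6): 19·(6−3)=57≡5 → F
D(3): 19·(3−3)=0 → A
G(6): 19·(6−3)=57≡5 → F
S(18): 19·(18−3)=285≡25 → Z

FCFAFZ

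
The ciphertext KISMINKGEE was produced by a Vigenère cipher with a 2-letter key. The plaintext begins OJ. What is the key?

WZ

Subtract each crib letter from the matching ciphertext letter (mod 26):
K(10)−O(14)=-4≡22 → W
I(8)−J(9)=-1≡25 → Z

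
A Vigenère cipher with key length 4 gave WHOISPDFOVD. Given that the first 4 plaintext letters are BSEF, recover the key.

Subtract each crib letter from the matching ciphertext letter (mod 26):
W(22)−B(1)=21 → V
H(7)−S(18)=-11≡15 → P
O(14)−E(4)=10 → K
I(8)−F(5)=3 → D

VPKD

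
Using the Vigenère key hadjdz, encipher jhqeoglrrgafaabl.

Repeat the key across the message: hadjdzhadjdzhadj
j(9)+h(7): 16 → q
h(7)+a(0): 7 → h
q(16)+d(3): 19 → t
e(4)+j(9): 13 → n
o(14)+d(3): 17 → r
g(6)+z(25): 31≡5 → f
l(11)+h(7): 18 → s
r(17)+a(0): 17 → r
r(17)+d(3): 20 → u
g(6)+j(9): 15 → p
a(0)+d(3): 3 → d
f(5)+z(25): 30≡4 → e
a(0)+h(7): 7 → h
a(0)+a(0): 0 → a
b(1)+d(3): 4 → e
l(11)+j(9): 20 → u

qhtnrfsrupdehaeu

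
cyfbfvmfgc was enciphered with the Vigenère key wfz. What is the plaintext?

gtgfawqahg

Repeat the key across the ciphertext: wfzwfzwfzw
c(2)−w(22): -20≡6 → g
y(24)−f(5): 19 → t
f(5)−z(25): -20≡6 → g
b(1)−w(22): -21≡5 → f
f(5)−f(5): 0 → a
v(21)−z(25): -4≡22 → w
m(12)−w(22): -10≡16 → q
f(5)−f(5): 0 → a
g(6)−z(25): -19≡7 → h
c(2)−w(22): -20≡6 → g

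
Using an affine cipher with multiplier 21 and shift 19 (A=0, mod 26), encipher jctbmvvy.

j(9): 21·9+19=208≡0 → a
c(2): 21·2+19=61≡9 → j
t(19): 21·19+19=418≡2 → c
b(1): 21·1+19=40≡14 → o
m(12): 21·12+19=271≡11 → l
v(21): 21·21+19=460≡18 → s
v(21): 21·21+19=460≡18 → s
y(24): 21·24+19=523≡3 → d

ajcolssd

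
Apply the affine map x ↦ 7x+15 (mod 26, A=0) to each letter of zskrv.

z(25): 7·25+15=190≡8 → i
s(18): 7·18+15=141≡11 → l
k(10): 7·10+15=85≡7 → h
r(17): 7·17+15=134≡4 → e
v(21): 7·21+15=162≡6 → g

ilheg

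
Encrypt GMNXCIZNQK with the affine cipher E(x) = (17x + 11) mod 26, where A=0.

JHYMTRUYXZ

G(6): 17·6+11=113≡9 → J
M(12): 17·12+11=215≡7 → H
N(13): 17·13+11=232≡24 → Y
X(23): 17·23+11=402≡12 → M
C(2): 17·2+11=45≡19 → T
I(8): 17·8+11=147≡17 → R
Z(25): 17·25+11=436≡20 → U
N(13): 17·13+11=232≡24 → Y
Q(16): 17·16+11=283≡23 → X
K(10): 17·10+11=181≡25 → Z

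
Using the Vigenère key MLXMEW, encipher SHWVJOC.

Repeat the key across the message: MLXMEWM
S(18)+M(12): 30≡4 → E
H(7)+L(11): 18 → S
W(22)+X(23): 45≡19 → T
V(21)+M(12): 33≡7 → H
J(9)+E(4): 13 → N
O(14)+W(22): 36≡10 → K
C(2)+M(12): 14 → O

ESTHNKO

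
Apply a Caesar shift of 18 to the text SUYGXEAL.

S(18): 18+18=36≡10 → K
U(20): 20+18=38≡12 → M
Y(24): 24+18=42≡16 → Q
G(6): 6+18=24 → Y
X(23): 23+18=41≡15 → P
E(4): 4+18=22 → W
A(0): 0+18=18 → S
L(11): 11+18=29≡3 → D

KMQYPWSD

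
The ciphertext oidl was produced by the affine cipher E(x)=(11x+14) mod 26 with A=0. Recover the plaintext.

aqzv

The inverse of 11 mod 26 is 19, since 11·19=209≡1. Apply D(y)=19·(y−14) mod 26:
o(14): 19·(14−14)=0 → a
i(8): 19·(8−14)=-114≡16 → q
d(3): 19·(3−14)=-209≡25 → z
l(11): 19·(11−14)=-57≡21 → v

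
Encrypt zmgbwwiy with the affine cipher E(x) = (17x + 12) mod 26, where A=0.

vikdwwse

z(25): 17·25+12=437≡21 → v
m(12): 17·12+12=216≡8 → i
g(6): 17·6+12=114≡10 → k
b(1): 17·1+12=29≡3 → d
w(22): 17·22+12=386≡22 → w
w(22): 17·22+12=386≡22 → w
i(8): 17·8+12=148≡18 → s
y(24): 17·24+12=420≡4 → e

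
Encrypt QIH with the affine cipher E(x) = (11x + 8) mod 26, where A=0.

CSH

Q(16): 11·16+8=184≡2 → C
I(8): 11·8+8=96≡18 → S
H(7): 11·7+8=85≡7 → H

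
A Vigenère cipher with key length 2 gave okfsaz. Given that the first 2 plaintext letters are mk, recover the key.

Subtract each crib letter from the matching ciphertext letter (mod 26):
o(14)−m(12)=2 → c
k(10)−k(10)=0 → a

ca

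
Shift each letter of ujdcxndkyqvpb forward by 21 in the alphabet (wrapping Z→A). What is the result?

u(20): 20+21=41≡15 → p
j(9): 9+21=30≡4 → e
d(3): 3+21=24 → y
c(2): 2+21=23 → x
x(23): 23+21=44≡18 → s
n(13): 13+21=34≡8 → i
d(3): 3+21=24 → y
k(10): 10+21=31≡5 → f
y(24): 24+21=45≡19 → t
q(16): 16+21=37≡11 → l
v(21): 21+21=42≡16 → q
p(15): 15+21=36≡10 → k
b(1): 1+21=22 → w

peyxsiyftlqkw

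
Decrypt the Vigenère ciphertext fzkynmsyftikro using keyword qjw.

pqoieqcpjdzobf

Repeat the key across the ciphertext: qjwqjwqjwqjwqj
f(5)−q(16): -11≡15 → p
z(25)−j(9): 16 → q
k(10)−w(22): -12≡14 → o
y(24)−q(16): 8 → i
n(13)−j(9): 4 → e
m(12)−w(22): -10≡16 → q
s(18)−q(16): 2 → c
y(24)−j(9): 15 → p
f(5)−w(22): -17≡9 → j
t(19)−q(16): 3 → d
i(8)−j(9): -1≡25 → z
k(10)−w(22): -12≡14 → o
r(17)−q(16): 1 → b
o(14)−j(9): 5 → f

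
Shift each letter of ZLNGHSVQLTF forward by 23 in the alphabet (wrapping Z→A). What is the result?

WIKDEPSNIQC

Z(25): 25+23=48≡22 → W
L(11): 11+23=34≡8 → I
N(13): 13+23=36≡10 → K
G(6): 6+23=29≡3 → D
H(7): 7+23=30≡4 → E
S(18): 18+23=41≡15 → P
V(21): 21+23=44≡18 → S
Q(16): 16+23=39≡13 → N
L(11): 11+23=34≡8 → I
T(19): 19+23=42≡16 → Q
F(5): 5+23=28≡2 → C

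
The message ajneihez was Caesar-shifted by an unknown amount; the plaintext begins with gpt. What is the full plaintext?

From the crib: a(0)−g(6)=-6≡20, so the shift is 20.
Subtract 20 from each ciphertext letter:
a(0): 0−20=-20≡6 → g
j(9): 9−20=-11≡15 → p
n(13): 13−20=-7≡19 → t
e(4): 4−20=-16≡10 → k
i(8): 8−20=-12≡14 → o
h(7): 7−20=-13≡13 → n
e(4): 4−20=-16≡10 → k
z(25): 25−20=5 → f

gptkonkf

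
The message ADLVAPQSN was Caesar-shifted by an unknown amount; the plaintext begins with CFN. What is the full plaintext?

CFNXCRSUP

From the crib: A(0)−C(2)=-2≡24, so the shift is 24.
Subtract 24 from each ciphertext letter:
A(0): 0−24=-24≡2 → C
D(3): 3−24=-21≡5 → F
L(11): 11−24=-13≡13 → N
V(21): 21−24=-3≡23 → X
A(0): 0−24=-24≡2 → C
P(15): 15−24=-9≡17 → R
Q(16): 16−24=-8≡18 → S
S(18): 18−24=-6≡20 → U
N(13): 13−24=-11≡15 → P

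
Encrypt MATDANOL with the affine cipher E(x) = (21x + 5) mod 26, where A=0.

XFOQFSNC

M(12): 21·12+5=257≡23 → X
A(0): 21·0+5=5 → F
T(19): 21·19+5=404≡14 → O
D(3): 21·3+5=68≡16 → Q
A(0): 21·0+5=5 → F
N(13): 21·13+5=278≡18 → S
O(14): 21·14+5=299≡13 → N
L(11): 21·11+5=236≡2 → C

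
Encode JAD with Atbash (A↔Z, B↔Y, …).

J(9) → Q(16)
A(0) → Z(25)
D(3) → W(22)

QZW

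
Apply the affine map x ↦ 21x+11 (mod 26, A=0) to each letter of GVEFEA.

G(6): 21·6+11=137≡7 → H
V(21): 21·21+11=452≡10 → K
E(4): 21·4+11=95≡17 → R
F(5): 21·5+11=116≡12 → M
E(4): 21·4+11=95≡17 → R
A(0): 21·0+11=11 → L

HKRMRL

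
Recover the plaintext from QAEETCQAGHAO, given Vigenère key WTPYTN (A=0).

Repeat the key across the ciphertext: WTPYTNWTPYTN
Q(16)−W(22): -6≡20 → U
A(0)−T(19): -19≡7 → H
E(4)−P(15): -11≡15 → P
E(4)−Y(24): -20≡6 → G
T(19)−T(19): 0 → A
C(2)−N(13): -11≡15 → P
Q(16)−W(22): -6≡20 → U
A(0)−T(19): -19≡7 → H
G(6)−P(15): -9≡17 → R
H(7)−Y(24): -17≡9 → J
A(0)−T(19): -19≡7 → H
O(14)−N(13): 1 → B

UHPGAPUHRJHB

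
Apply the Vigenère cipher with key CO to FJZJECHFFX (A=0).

Repeat the key across the message: COCOCOCOCO
F(5)+C(2): 7 → H
J(9)+O(14): 23 → X
Z(25)+C(2): 27≡1 → B
J(9)+O(14): 23 → X
E(4)+C(2): 6 → G
C(2)+O(14): 16 → Q
H(7)+C(2): 9 → J
F(5)+O(14): 19 → T
F(5)+C(2): 7 → H
X(23)+O(14): 37≡11 → L

HXBXGQJTHL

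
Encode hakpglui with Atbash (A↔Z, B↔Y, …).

h(7) → s(18)
a(0) → z(25)
k(10) → p(15)
p(15) → k(10)
g(6) → t(19)
l(11) → o(14)
u(20) → f(5)
i(8) → r(17)

szpktofr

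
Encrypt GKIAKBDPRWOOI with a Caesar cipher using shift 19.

ZDBTDUWIKPHHB

G(6): 6+19=25 → Z
K(10): 10+19=29≡3 → D
I(8): 8+19=27≡1 → B
A(0): 0+19=19 → T
K(10): 10+19=29≡3 → D
B(1): 1+19=20 → U
D(3): 3+19=22 → W
P(15): 15+19=34≡8 → I
R(17): 17+19=36≡10 → K
W(22): 22+19=41≡15 → P
O(14): 14+19=33≡7 → H
O(14): 14+19=33≡7 → H
I(8): 8+19=27≡1 → B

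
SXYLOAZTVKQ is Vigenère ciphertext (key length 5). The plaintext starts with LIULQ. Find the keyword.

HPEAY

Subtract each crib letter from the matching ciphertext letter (mod 26):
S(18)−L(11)=7 → H
X(23)−I(8)=15 → P
Y(24)−U(20)=4 → E
L(11)−L(11)=0 → A
O(14)−Q(16)=-2≡24 → Y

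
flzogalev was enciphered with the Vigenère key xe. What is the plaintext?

ihckjwoay

Repeat the key across the ciphertext: xexexexex
f(5)−x(23): -18≡8 → i
l(11)−e(4): 7 → h
z(25)−x(23): 2 → c
o(14)−e(4): 10 → k
g(6)−x(23): -17≡9 → j
a(0)−e(4): -4≡22 → w
l(11)−x(23): -12≡14 → o
e(4)−e(4): 0 → a
v(21)−x(23): -2≡24 → y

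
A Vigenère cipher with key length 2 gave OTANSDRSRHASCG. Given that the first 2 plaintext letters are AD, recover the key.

OQ

Subtract each crib letter from the matching ciphertext letter (mod 26):
O(14)−A(0)=14 → O
T(19)−D(3)=16 → Q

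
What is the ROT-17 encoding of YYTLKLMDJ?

PPKCBCDUA

Y(24): 24+17=41≡15 → P
Y(24): 24+17=41≡15 → P
T(19): 19+17=36≡10 → K
L(11): 11+17=28≡2 → C
K(10): 10+17=27≡1 → B
L(11): 11+17=28≡2 → C
M(12): 12+17=29≡3 → D
D(3): 3+17=20 → U
J(9): 9+17=26≡0 → A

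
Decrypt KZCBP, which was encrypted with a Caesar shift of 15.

K(10): 10−15=-5≡21 → V
Z(25): 25−15=10 → K
C(2): 2−15=-13≡13 → N
B(1): 1−15=-14≡12 → M
P(15): 15−15=0 → A

VKNMA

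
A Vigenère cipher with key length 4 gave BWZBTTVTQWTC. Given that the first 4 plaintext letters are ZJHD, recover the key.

Subtract each crib letter from the matching ciphertext letter (mod 26):
B(1)−Z(25)=-24≡2 → C
W(22)−J(9)=13 → N
Z(25)−H(7)=18 → S
B(1)−D(3)=-2≡24 → Y

CNSY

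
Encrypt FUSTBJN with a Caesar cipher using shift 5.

F(5): 5+5=10 → K
U(20): 20+5=25 → Z
S(18): 18+5=23 → X
T(19): 19+5=24 → Y
B(1): 1+5=6 → G
J(9): 9+5=14 → O
N(13): 13+5=18 → S

KZXYGOS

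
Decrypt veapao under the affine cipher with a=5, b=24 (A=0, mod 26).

pwqtqy

The inverse of 5 mod 26 is 21, since 5·21=105≡1. Apply D(y)=21·(y−24) mod 26:
v(21): 21·(21−24)=-63≡15 → p
e(4): 21·(4−24)=-420≡22 → w
a(0): 21·(0−24)=-504≡16 → q
p(15): 21·(15−24)=-189≡19 → t
a(0): 21·(0−24)=-504≡16 → q
o(14): 21·(14−24)=-210≡24 → y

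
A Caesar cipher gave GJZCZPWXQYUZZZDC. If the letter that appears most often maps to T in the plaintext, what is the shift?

The most frequent ciphertext letter is Z (appears 5 times).
Z is position 25; T is position 19.
Shift = 6.

6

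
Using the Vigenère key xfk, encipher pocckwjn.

mtmzpggs

Repeat the key across the message: xfkxfkxf
p(15)+x(23): 38≡12 → m
o(14)+f(5): 19 → t
c(2)+k(10): 12 → m
c(2)+x(23): 25 → z
k(10)+f(5): 15 → p
w(22)+k(10): 32≡6 → g
j(9)+x(23): 32≡6 → g
n(13)+f(5): 18 → s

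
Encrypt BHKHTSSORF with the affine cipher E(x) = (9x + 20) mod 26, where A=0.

B(1): 9·1+20=29≡3 → D
H(7): 9·7+20=83≡5 → F
K(10): 9·10+20=110≡6 → G
H(7): 9·7+20=83≡5 → F
T(19): 9·19+20=191≡9 → J
S(18): 9·18+20=182≡0 → A
S(18): 9·18+20=182≡0 → A
O(14): 9·14+20=146≡16 → Q
R(17): 9·17+20=173≡17 → R
F(5): 9·5+20=65≡13 → N

DFGFJAAQRN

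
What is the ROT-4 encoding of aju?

a(0): 0+4=4 → e
j(9): 9+4=13 → n
u(20): 20+4=24 → y

eny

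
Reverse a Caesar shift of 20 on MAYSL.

M(12): 12−20=-8≡18 → S
A(0): 0−20=-20≡6 → G
Y(24): 24−20=4 → E
S(18): 18−20=-2≡24 → Y
L(11): 11−20=-9≡17 → R

SGEYR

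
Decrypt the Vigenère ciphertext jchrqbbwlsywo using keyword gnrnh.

Repeat the key across the ciphertext: gnrnhgnrnhgnr
j(9)−g(6): 3 → d
c(2)−n(13): -11≡15 → p
h(7)−r(17): -10≡16 → q
r(17)−n(13): 4 → e
q(16)−h(7): 9 → j
b(1)−g(6): -5≡21 → v
b(1)−n(13): -12≡14 → o
w(22)−r(17): 5 → f
l(11)−n(13): -2≡24 → y
s(18)−h(7): 11 → l
y(24)−g(6): 18 → s
w(22)−n(13): 9 → j
o(14)−r(17): -3≡23 → x

dpqejvofylsjx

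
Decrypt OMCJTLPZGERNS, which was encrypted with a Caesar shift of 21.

O(14): 14−21=-7≡19 → T
M(12): 12−21=-9≡17 → R
C(2): 2−21=-19≡7 → H
J(9): 9−21=-12≡14 → O
T(19): 19−21=-2≡24 → Y
L(11): 11−21=-10≡16 → Q
P(15): 15−21=-6≡20 → U
Z(25): 25−21=4 → E
G(6): 6−21=-15≡11 → L
E(4): 4−21=-17≡9 → J
R(17): 17−21=-4≡22 → W
N(13): 13−21=-8≡18 → S
S(18): 18−21=-3≡23 → X

TRHOYQUELJWSX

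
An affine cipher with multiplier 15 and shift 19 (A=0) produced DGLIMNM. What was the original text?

The inverse of 15 mod 26 is 7, since 15·7=105≡1. Apply D(y)=7·(y−19) mod 26:
D(3): 7·(3−19)=-112≡18 → S
G(6): 7·(6−19)=-91≡13 → N
L(11): 7·(11−19)=-56≡22 → W
I(8): 7·(8−19)=-77≡1 → B
M(12): 7·(12−19)=-49≡3 → D
N(13): 7·(13−19)=-42≡10 → K
M(12): 7·(12−19)=-49≡3 → D

SNWBDKD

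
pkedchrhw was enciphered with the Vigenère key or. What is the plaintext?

btqmoqdqi

Repeat the key across the ciphertext: ororororo
p(15)−o(14): 1 → b
k(10)−r(17): -7≡19 → t
e(4)−o(14): -10≡16 → q
d(3)−r(17): -14≡12 → m
c(2)−o(14): -12≡14 → o
h(7)−r(17): -10≡16 → q
r(17)−o(14): 3 → d
h(7)−r(17): -10≡16 → q
w(22)−o(14): 8 → i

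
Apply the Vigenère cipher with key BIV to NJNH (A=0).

Repeat the key across the message: BIVB
N(13)+B(1): 14 → O
J(9)+I(8): 17 → R
N(13)+V(21): 34≡8 → I
H(7)+B(1): 8 → I

ORII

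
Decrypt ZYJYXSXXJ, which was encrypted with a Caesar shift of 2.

XWHWVQVVH

Z(25): 25−2=23 → X
Y(24): 24−2=22 → W
J(9): 9−2=7 → H
Y(24): 24−2=22 → W
X(23): 23−2=21 → V
S(18): 18−2=16 → Q
X(23): 23−2=21 → V
X(23): 23−2=21 → V
J(9): 9−2=7 → H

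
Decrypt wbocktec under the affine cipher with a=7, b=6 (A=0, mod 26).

gdqsinws

The inverse of 7 mod 26 is 15, since 7·15=105≡1. Apply D(y)=15·(y−6) mod 26:
w(22): 15·(22−6)=240≡6 → g
b(1): 15·(1−6)=-75≡3 → d
o(14): 15·(14−6)=120≡16 → q
c(2): 15·(2−6)=-60≡18 → s
k(10): 15·(10−6)=60≡8 → i
t(19): 15·(19−6)=195≡13 → n
e(4): 15·(4−6)=-30≡22 → w
c(2): 15·(2−6)=-60≡18 → s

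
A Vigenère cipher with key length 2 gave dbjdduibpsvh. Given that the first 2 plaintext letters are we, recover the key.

Subtract each crib letter from the matching ciphertext letter (mod 26):
d(3)−w(22)=-19≡7 → h
b(1)−e(4)=-3≡23 → x

hx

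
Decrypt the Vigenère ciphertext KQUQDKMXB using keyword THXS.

RJXYKDPFI

Repeat the key across the ciphertext: THXSTHXST
K(10)−T(19): -9≡17 → R
Q(16)−H(7): 9 → J
U(20)−X(23): -3≡23 → X
Q(16)−S(18): -2≡24 → Y
D(3)−T(19): -16≡10 → K
K(10)−H(7): 3 → D
M(12)−X(23): -11≡15 → P
X(23)−S(18): 5 → F
B(1)−T(19): -18≡8 → I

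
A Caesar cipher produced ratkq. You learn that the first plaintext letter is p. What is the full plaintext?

From the crib: r(17)−p(15)=2, so the shift is 2.
Subtract 2 from each ciphertext letter:
r(17): 17−2=15 → p
a(0): 0−2=-2≡24 → y
t(19): 19−2=17 → r
k(10): 10−2=8 → i
q(16): 16−2=14 → o

pyrio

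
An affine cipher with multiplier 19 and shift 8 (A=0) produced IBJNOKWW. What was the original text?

ABLDOWYY

The inverse of 19 mod 26 is 11, since 19·11=209≡1. Apply D(y)=11·(y−8) mod 26:
I(8): 11·(8−8)=0 → A
B(1): 11·(1−8)=-77≡1 → B
J(9): 11·(9−8)=11 → L
N(13): 11·(13−8)=55≡3 → D
O(14): 11·(14−8)=66≡14 → O
K(10): 11·(10−8)=22 → W
W(22): 11·(22−8)=154≡24 → Y
W(22): 11·(22−8)=154≡24 → Y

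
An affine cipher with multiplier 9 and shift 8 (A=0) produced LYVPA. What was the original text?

The inverse of 9 mod 26 is 3, since 9·3=27≡1. Apply D(y)=3·(y−8) mod 26:
L(11): 3·(11−8)=9 → J
Y(24): 3·(24−8)=48≡22 → W
V(21): 3·(21−8)=39≡13 → N
P(15): 3·(15−8)=21 → V
A(0): 3·(0−8)=-24≡2 → C

JWNVC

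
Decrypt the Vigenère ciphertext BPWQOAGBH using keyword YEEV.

Repeat the key across the ciphertext: YEEVYEEVY
B(1)−Y(24): -23≡3 → D
P(15)−E(4): 11 → L
W(22)−E(4): 18 → S
Q(16)−V(21): -5≡21 → V
O(14)−Y(24): -10≡16 → Q
A(0)−E(4): -4≡22 → W
G(6)−E(4): 2 → C
B(1)−V(21): -20≡6 → G
H(7)−Y(24): -17≡9 → J

DLSVQWCGJ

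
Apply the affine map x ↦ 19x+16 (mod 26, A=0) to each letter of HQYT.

H(7): 19·7+16=149≡19 → T
Q(16): 19·16+16=320≡8 → I
Y(24): 19·24+16=472≡4 → E
T(19): 19·19+16=377≡13 → N

TIEN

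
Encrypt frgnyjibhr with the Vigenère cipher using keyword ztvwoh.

Repeat the key across the message: ztvwohztvw
f(5)+z(25): 30≡4 → e
r(17)+t(19): 36≡10 → k
g(6)+v(21): 27≡1 → b
n(13)+w(22): 35≡9 → j
y(24)+o(14): 38≡12 → m
j(9)+h(7): 16 → q
i(8)+z(25): 33≡7 → h
b(1)+t(19): 20 → u
h(7)+v(21): 28≡2 → c
r(17)+w(22): 39≡13 → n

ekbjmqhucn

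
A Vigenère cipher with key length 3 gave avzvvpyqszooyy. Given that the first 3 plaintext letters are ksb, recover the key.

qdy

Subtract each crib letter from the matching ciphertext letter (mod 26):
a(0)−k(10)=-10≡16 → q
v(21)−s(18)=3 → d
z(25)−b(1)=24 → y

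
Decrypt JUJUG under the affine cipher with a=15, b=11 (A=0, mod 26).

The inverse of 15 mod 26 is 7, since 15·7=105≡1. Apply D(y)=7·(y−11) mod 26:
J(9): 7·(9−11)=-14≡12 → M
U(20): 7·(20−11)=63≡11 → L
J(9): 7·(9−11)=-14≡12 → M
U(20): 7·(20−11)=63≡11 → L
G(6): 7·(6−11)=-35≡17 → R

MLMLR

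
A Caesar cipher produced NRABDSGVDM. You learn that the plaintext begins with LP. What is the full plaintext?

From the crib: N(13)−L(11)=2, so the shift is 2.
Subtract 2 from each ciphertext letter:
N(13): 13−2=11 → L
R(17): 17−2=15 → P
A(0): 0−2=-2≡24 → Y
B(1): 1−2=-1≡25 → Z
D(3): 3−2=1 → B
S(18): 18−2=16 → Q
G(6): 6−2=4 → E
V(21): 21−2=19 → T
D(3): 3−2=1 → B
M(12): 12−2=10 → K

LPYZBQETBK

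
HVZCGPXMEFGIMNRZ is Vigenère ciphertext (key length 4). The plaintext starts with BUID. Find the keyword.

Subtract each crib letter from the matching ciphertext letter (mod 26):
H(7)−B(1)=6 → G
V(21)−U(20)=1 → B
Z(25)−I(8)=17 → R
C(2)−D(3)=-1≡25 → Z

GBRZ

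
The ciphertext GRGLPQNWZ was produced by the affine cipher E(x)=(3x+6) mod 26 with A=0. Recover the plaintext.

AVATDMLOP

The inverse of 3 mod 26 is 9, since 3·9=27≡1. Apply D(y)=9·(y−6) mod 26:
G(6): 9·(6−6)=0 → A
R(17): 9·(17−6)=99≡21 → V
G(6): 9·(6−6)=0 → A
L(11): 9·(11−6)=45≡19 → T
P(15): 9·(15−6)=81≡3 → D
Q(16): 9·(16−6)=90≡12 → M
N(13): 9·(13−6)=63≡11 → L
W(22): 9·(22−6)=144≡14 → O
Z(25): 9·(25−6)=171≡15 → P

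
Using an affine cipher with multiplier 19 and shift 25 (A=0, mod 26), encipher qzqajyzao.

rgrzongzf

q(16): 19·16+25=329≡17 → r
z(25): 19·25+25=500≡6 → g
q(16): 19·16+25=329≡17 → r
a(0): 19·0+25=25 → z
j(9): 19·9+25=196≡14 → o
y(24): 19·24+25=481≡13 → n
z(25): 19·25+25=500≡6 → g
a(0): 19·0+25=25 → z
o(14): 19·14+25=291≡5 → f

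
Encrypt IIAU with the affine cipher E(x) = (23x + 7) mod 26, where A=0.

JJHZ

I(8): 23·8+7=191≡9 → J
I(8): 23·8+7=191≡9 → J
A(0): 23·0+7=7 → H
U(20): 23·20+7=467≡25 → Z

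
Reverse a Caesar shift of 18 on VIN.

V(21): 21−18=3 → D
I(8): 8−18=-10≡16 → Q
N(13): 13−18=-5≡21 → V

DQV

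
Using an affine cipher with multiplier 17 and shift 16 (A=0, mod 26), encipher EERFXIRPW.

E(4): 17·4+16=84≡6 → G
E(4): 17·4+16=84≡6 → G
R(17): 17·17+16=305≡19 → T
F(5): 17·5+16=101≡23 → X
X(23): 17·23+16=407≡17 → R
I(8): 17·8+16=152≡22 → W
R(17): 17·17+16=305≡19 → T
P(15): 17·15+16=271≡11 → L
W(22): 17·22+16=390≡0 → A

GGTXRWTLA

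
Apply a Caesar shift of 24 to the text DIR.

D(3): 3+24=27≡1 → B
I(8): 8+24=32≡6 → G
R(17): 17+24=41≡15 → P

BGP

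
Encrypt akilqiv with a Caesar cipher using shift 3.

dnlotly

a(0): 0+3=3 → d
k(10): 10+3=13 → n
i(8): 8+3=11 → l
l(11): 11+3=14 → o
q(16): 16+3=19 → t
i(8): 8+3=11 → l
v(21): 21+3=24 → y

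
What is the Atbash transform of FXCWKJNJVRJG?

UCXDPQMQEIQT

F(5) → U(20)
X(23) → C(2)
C(2) → X(23)
W(22) → D(3)
K(10) → P(15)
J(9) → Q(16)
N(13) → M(12)
J(9) → Q(16)
V(21) → E(4)
R(17) → I(8)
J(9) → Q(16)
G(6) → T(19)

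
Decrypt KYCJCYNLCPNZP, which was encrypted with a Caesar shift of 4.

K(10): 10−4=6 → G
Y(24): 24−4=20 → U
C(2): 2−4=-2≡24 → Y
J(9): 9−4=5 → F
C(2): 2−4=-2≡24 → Y
Y(24): 24−4=20 → U
N(13): 13−4=9 → J
L(11): 11−4=7 → H
C(2): 2−4=-2≡24 → Y
P(15): 15−4=11 → L
N(13): 13−4=9 → J
Z(25): 25−4=21 → V
P(15): 15−4=11 → L

GUYFYUJHYLJVL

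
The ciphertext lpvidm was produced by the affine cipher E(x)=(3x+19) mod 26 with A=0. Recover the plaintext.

The inverse of 3 mod 26 is 9, since 3·9=27≡1. Apply D(y)=9·(y−19) mod 26:
l(11): 9·(11−19)=-72≡6 → g
p(15): 9·(15−19)=-36≡16 → q
v(21): 9·(21−19)=18 → s
i(8): 9·(8−19)=-99≡5 → f
d(3): 9·(3−19)=-144≡12 → m
m(12): 9·(12−19)=-63≡15 → p

gqsfmp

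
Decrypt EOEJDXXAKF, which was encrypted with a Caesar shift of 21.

E(4): 4−21=-17≡9 → J
O(14): 14−21=-7≡19 → T
E(4): 4−21=-17≡9 → J
J(9): 9−21=-12≡14 → O
D(3): 3−21=-18≡8 → I
X(23): 23−21=2 → C
X(23): 23−21=2 → C
A(0): 0−21=-21≡5 → F
K(10): 10−21=-11≡15 → P
F(5): 5−21=-16≡10 → K

JTJOICCFPK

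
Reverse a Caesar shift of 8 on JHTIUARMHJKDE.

BZLAMSJEZBCVW

J(9): 9−8=1 → B
H(7): 7−8=-1≡25 → Z
T(19): 19−8=11 → L
I(8): 8−8=0 → A
U(20): 20−8=12 → M
A(0): 0−8=-8≡18 → S
R(17): 17−8=9 → J
M(12): 12−8=4 → E
H(7): 7−8=-1≡25 → Z
J(9): 9−8=1 → B
K(10): 10−8=2 → C
D(3): 3−8=-5≡21 → V
E(4): 4−8=-4≡22 → W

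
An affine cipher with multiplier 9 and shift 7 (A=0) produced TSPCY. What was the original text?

The inverse of 9 mod 26 is 3, since 9·3=27≡1. Apply D(y)=3·(y−7) mod 26:
T(19): 3·(19−7)=36≡10 → K
S(18): 3·(18−7)=33≡7 → H
P(15): 3·(15−7)=24 → Y
C(2): 3·(2−7)=-15≡11 → L
Y(24): 3·(24−7)=51≡25 → Z

KHYLZ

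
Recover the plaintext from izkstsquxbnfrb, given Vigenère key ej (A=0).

Repeat the key across the ciphertext: ejejejejejejej
i(8)−e(4): 4 → e
z(25)−j(9): 16 → q
k(10)−e(4): 6 → g
s(18)−j(9): 9 → j
t(19)−e(4): 15 → p
s(18)−j(9): 9 → j
q(16)−e(4): 12 → m
u(20)−j(9): 11 → l
x(23)−e(4): 19 → t
b(1)−j(9): -8≡18 → s
n(13)−e(4): 9 → j
f(5)−j(9): -4≡22 → w
r(17)−e(4): 13 → n
b(1)−j(9): -8≡18 → s

eqgjpjmltsjwns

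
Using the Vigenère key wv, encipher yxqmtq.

usmhpl

Repeat the key across the message: wvwvwv
y(24)+w(22): 46≡20 → u
x(23)+v(21): 44≡18 → s
q(16)+w(22): 38≡12 → m
m(12)+v(21): 33≡7 → h
t(19)+w(22): 41≡15 → p
q(16)+v(21): 37≡11 → l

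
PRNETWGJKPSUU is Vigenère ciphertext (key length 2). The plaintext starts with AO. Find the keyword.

Subtract each crib letter from the matching ciphertext letter (mod 26):
P(15)−A(0)=15 → P
R(17)−O(14)=3 → D

PD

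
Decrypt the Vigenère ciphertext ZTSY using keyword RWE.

Repeat the key across the ciphertext: RWER
Z(25)−R(17): 8 → I
T(19)−W(22): -3≡23 → X
S(18)−E(4): 14 → O
Y(24)−R(17): 7 → H

IXOH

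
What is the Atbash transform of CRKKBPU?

XIPPYKF

C(2) → X(23)
R(17) → I(8)
K(10) → P(15)
K(10) → P(15)
B(1) → Y(24)
P(15) → K(10)
U(20) → F(5)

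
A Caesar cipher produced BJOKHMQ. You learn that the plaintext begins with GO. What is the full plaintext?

From the crib: B(1)−G(6)=-5≡21, so the shift is 21.
Subtract 21 from each ciphertext letter:
B(1): 1−21=-20≡6 → G
J(9): 9−21=-12≡14 → O
O(14): 14−21=-7≡19 → T
K(10): 10−21=-11≡15 → P
H(7): 7−21=-14≡12 → M
M(12): 12−21=-9≡17 → R
Q(16): 16−21=-5≡21 → V

GOTPMRV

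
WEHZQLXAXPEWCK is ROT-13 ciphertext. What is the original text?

JRUMDYKNKCRJPX

W(22): 22−13=9 → J
E(4): 4−13=-9≡17 → R
H(7): 7−13=-6≡20 → U
Z(25): 25−13=12 → M
Q(16): 16−13=3 → D
L(11): 11−13=-2≡24 → Y
X(23): 23−13=10 → K
A(0): 0−13=-13≡13 → N
X(23): 23−13=10 → K
P(15): 15−13=2 → C
E(4): 4−13=-9≡17 → R
W(22): 22−13=9 → J
C(2): 2−13=-11≡15 → P
K(10): 10−13=-3≡23 → X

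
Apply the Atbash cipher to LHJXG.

L(11) → O(14)
H(7) → S(18)
J(9) → Q(16)
X(23) → C(2)
G(6) → T(19)

OSQCT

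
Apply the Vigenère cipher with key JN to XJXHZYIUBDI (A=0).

GWGUILRHKQR

Repeat the key across the message: JNJNJNJNJNJ
X(23)+J(9): 32≡6 → G
J(9)+N(13): 22 → W
X(23)+J(9): 32≡6 → G
H(7)+N(13): 20 → U
Z(25)+J(9): 34≡8 → I
Y(24)+N(13): 37≡11 → L
I(8)+J(9): 17 → R
U(20)+N(13): 33≡7 → H
B(1)+J(9): 10 → K
D(3)+N(13): 16 → Q
I(8)+J(9): 17 → R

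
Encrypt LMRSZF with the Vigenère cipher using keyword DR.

Repeat the key across the message: DRDRDR
L(11)+D(3): 14 → O
M(12)+R(17): 29≡3 → D
R(17)+D(3): 20 → U
S(18)+R(17): 35≡9 → J
Z(25)+D(3): 28≡2 → C
F(5)+R(17): 22 → W

ODUJCW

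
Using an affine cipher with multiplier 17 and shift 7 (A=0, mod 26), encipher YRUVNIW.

ZKJAUNR

Y(24): 17·24+7=415≡25 → Z
R(17): 17·17+7=296≡10 → K
U(20): 17·20+7=347≡9 → J
V(21): 17·21+7=364≡0 → A
N(13): 17·13+7=228≡20 → U
I(8): 17·8+7=143≡13 → N
W(22): 17·22+7=381≡17 → R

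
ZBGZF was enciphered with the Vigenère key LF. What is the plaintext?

Repeat the key across the ciphertext: LFLFL
Z(25)−L(11): 14 → O
B(1)−F(5): -4≡22 → W
G(6)−L(11): -5≡21 → V
Z(25)−F(5): 20 → U
F(5)−L(11): -6≡20 → U

OWVUU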